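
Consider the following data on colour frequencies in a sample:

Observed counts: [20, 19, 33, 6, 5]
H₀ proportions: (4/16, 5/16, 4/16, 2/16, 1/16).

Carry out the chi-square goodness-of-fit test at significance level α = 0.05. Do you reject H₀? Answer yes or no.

n = 83; E_i = n·p_i = [20.75, 25.94, 20.75, 10.38, 5.19]
χ² = (20−20.75)²/20.75 + (19−25.94)²/25.94 + (33−20.75)²/20.75 + (6−10.38)²/10.38 + (5−5.19)²/5.19 = 10.9663
df = 4
p-value (upper-tail) = 0.02695
At α=0.05: p < α → reject H₀

reject H₀: yes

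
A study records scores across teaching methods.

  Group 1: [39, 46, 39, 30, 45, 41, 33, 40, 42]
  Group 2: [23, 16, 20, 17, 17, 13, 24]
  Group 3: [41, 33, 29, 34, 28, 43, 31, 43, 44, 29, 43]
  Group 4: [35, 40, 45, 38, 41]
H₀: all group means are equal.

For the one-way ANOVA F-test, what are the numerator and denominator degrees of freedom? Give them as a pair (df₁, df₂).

degrees of freedom = [3, 28]

k = 4 groups, N = 32 total
df = (k−1, N−k) = (4−1, 32−4) = (3, 28)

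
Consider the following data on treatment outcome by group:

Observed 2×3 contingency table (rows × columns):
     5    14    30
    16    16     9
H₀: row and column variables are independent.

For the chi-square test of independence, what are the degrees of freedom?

df = (r−1)(c−1) = (2−1)·(3−1) = 2

degrees of freedom = 2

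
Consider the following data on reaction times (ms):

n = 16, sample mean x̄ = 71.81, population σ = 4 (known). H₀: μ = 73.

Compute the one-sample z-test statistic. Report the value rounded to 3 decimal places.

SE = σ/√n = 4/√16 = 1.0000
z = (x̄−μ₀)/SE = (71.81−73)/1.0000 = -1.1900

test statistic = -1.190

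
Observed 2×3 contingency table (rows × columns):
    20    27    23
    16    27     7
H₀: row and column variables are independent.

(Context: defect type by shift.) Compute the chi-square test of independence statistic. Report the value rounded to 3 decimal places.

Row totals [70, 50], col totals [36, 54, 30], n=120
χ² = (20−21.00)²/21.00 + (27−31.50)²/31.50 + (23−17.50)²/17.50 + (16−15.00)²/15.00 + (27−22.50)²/22.50 + (7−12.50)²/12.50 = 5.8057
df = 2

test statistic = 5.806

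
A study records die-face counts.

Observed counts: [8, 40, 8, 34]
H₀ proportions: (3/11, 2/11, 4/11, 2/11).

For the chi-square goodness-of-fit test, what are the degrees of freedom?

df = k − 1 = 4 − 1 = 3

degrees of freedom = 3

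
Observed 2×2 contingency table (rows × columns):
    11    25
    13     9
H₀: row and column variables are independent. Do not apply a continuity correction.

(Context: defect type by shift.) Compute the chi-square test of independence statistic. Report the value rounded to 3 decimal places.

test statistic = 4.584

Row totals [36, 22], col totals [24, 34], n=58
χ² = (11−14.90)²/14.90 + (25−21.10)²/21.10 + (13−9.10)²/9.10 + (9−12.90)²/12.90 = 4.5838
df = 1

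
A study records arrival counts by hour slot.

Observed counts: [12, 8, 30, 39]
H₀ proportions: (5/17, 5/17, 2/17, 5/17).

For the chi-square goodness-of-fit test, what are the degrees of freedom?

degrees of freedom = 3

df = k − 1 = 4 − 1 = 3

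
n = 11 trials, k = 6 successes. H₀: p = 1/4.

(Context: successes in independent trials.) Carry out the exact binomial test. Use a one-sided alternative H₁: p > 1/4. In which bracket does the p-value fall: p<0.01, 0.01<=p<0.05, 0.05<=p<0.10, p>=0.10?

p-value bracket: 0.01<=p<0.05

Exact binomial: n=11, k=6, p₀=1/4=0.2500
P(X≥6) from Σ C(n,i)·p₀^i·(1−p₀)^(n−i)
p-value (one-sided, H₁ greater) = 0.03433
→ bracket: 0.01<=p<0.05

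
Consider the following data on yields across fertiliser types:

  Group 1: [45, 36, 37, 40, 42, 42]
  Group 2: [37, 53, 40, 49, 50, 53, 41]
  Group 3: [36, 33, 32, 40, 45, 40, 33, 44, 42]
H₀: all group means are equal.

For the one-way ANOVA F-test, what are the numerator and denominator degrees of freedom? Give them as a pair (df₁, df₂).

k = 3 groups, N = 22 total
df = (k−1, N−k) = (3−1, 22−3) = (2, 19)

degrees of freedom = [2, 19]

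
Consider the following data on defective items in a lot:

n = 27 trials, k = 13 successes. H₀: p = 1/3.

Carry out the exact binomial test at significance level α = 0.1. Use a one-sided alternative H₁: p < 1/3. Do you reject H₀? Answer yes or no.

reject H₀: no

Exact binomial: n=27, k=13, p₀=1/3=0.3333
P(X≤13) from Σ C(n,i)·p₀^i·(1−p₀)^(n−i)
p-value (one-sided, H₁ less) = 0.96407
At α=0.1: p ≥ α → fail to reject H₀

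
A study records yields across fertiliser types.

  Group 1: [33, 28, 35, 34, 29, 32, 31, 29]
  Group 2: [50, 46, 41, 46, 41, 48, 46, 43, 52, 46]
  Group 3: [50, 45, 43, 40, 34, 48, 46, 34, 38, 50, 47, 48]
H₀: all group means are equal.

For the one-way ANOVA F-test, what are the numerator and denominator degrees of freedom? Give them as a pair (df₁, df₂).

degrees of freedom = [2, 27]

k = 3 groups, N = 30 total
df = (k−1, N−k) = (3−1, 30−3) = (2, 27)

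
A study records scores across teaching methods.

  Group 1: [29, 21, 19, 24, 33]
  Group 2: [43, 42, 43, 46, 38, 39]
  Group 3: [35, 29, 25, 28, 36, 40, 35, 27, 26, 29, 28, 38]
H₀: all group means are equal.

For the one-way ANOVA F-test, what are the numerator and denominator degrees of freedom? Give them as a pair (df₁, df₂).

degrees of freedom = [2, 20]

k = 3 groups, N = 23 total
df = (k−1, N−k) = (3−1, 23−3) = (2, 20)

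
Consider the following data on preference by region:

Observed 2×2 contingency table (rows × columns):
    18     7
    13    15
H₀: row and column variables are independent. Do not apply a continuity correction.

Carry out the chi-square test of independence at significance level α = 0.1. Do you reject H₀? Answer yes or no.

Row totals [25, 28], col totals [31, 22], n=53
χ² = (18−14.62)²/14.62 + (7−10.38)²/10.38 + (13−16.38)²/16.38 + (15−11.62)²/11.62 = 3.5571
df = 1
p-value (upper-tail) = 0.05929
At α=0.1: p < α → reject H₀

reject H₀: yes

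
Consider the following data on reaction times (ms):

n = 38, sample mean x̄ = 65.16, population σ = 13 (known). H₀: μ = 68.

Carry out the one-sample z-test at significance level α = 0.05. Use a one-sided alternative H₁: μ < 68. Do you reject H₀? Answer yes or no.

SE = σ/√n = 13/√38 = 2.1089
z = (x̄−μ₀)/SE = (65.16−68)/2.1089 = -1.3467
p-value (one-sided, H₁ less) = 0.08904
At α=0.05: p ≥ α → fail to reject H₀

reject H₀: no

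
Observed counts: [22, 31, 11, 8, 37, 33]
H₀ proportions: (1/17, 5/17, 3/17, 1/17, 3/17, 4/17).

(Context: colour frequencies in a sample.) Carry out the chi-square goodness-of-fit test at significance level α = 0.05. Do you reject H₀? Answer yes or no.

reject H₀: yes

n = 142; E_i = n·p_i = [8.35, 41.76, 25.06, 8.35, 25.06, 33.41]
χ² = (22−8.35)²/8.35 + (31−41.76)²/41.76 + (11−25.06)²/25.06 + (8−8.35)²/8.35 + (37−25.06)²/25.06 + (33−33.41)²/33.41 = 38.6689
df = 5
p-value (upper-tail) = 0.00000
At α=0.05: p < α → reject H₀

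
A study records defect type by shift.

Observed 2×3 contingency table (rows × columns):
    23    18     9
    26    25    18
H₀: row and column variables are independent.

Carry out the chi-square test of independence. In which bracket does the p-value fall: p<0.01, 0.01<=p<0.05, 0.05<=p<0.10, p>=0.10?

p-value bracket: p>=0.10

Row totals [50, 69], col totals [49, 43, 27], n=119
χ² = (23−20.59)²/20.59 + (18−18.07)²/18.07 + (9−11.34)²/11.34 + (26−28.41)²/28.41 + (25−24.93)²/24.93 + (18−15.66)²/15.66 = 1.3233
df = 2
p-value (upper-tail) = 0.51599
→ bracket: p>=0.10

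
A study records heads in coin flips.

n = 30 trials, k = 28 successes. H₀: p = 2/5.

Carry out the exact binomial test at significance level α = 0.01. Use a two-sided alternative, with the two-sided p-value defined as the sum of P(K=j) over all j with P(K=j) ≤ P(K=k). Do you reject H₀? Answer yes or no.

reject H₀: yes

Exact binomial: n=30, k=28, p₀=2/5=0.4000
P(X=j) = C(n,j)·p₀^j·(1−p₀)^(n−j); p = Σ P(X=j) over j with P(X=j) ≤ P(X=28)
p-value (two-sided) = 0.00000
At α=0.01: p < α → reject H₀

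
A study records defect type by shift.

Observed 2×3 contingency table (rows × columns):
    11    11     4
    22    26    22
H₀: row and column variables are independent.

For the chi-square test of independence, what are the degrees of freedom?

degrees of freedom = 2

df = (r−1)(c−1) = (2−1)·(3−1) = 2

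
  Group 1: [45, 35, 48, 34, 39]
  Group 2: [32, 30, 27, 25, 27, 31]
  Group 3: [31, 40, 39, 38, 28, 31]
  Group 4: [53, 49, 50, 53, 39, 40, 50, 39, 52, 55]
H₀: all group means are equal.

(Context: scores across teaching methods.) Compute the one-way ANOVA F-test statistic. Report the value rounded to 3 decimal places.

test statistic = 18.116

Group means [40.20, 28.67, 34.50, 48.00], grand mean 39.259
SSB = Σnᵢ(x̄ᵢ−x̄)² = 1577.552; SSW = ΣΣ(x−x̄ᵢ)² = 667.633
MSB = 1577.552/3 = 525.8506; MSW = 667.633/23 = 29.0275
F = MSB/MSW = 18.1156
df = (3, 23)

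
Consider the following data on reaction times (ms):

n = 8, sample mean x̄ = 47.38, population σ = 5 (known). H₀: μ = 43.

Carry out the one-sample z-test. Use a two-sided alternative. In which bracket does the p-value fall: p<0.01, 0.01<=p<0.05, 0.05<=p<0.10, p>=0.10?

p-value bracket: 0.01<=p<0.05

SE = σ/√n = 5/√8 = 1.7678
z = (x̄−μ₀)/SE = (47.38−43)/1.7678 = 2.4777
p-value (two-sided) = 0.01322
→ bracket: 0.01<=p<0.05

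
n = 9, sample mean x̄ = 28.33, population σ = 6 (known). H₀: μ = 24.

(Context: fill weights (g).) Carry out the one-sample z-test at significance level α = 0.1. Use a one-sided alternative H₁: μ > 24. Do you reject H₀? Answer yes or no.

SE = σ/√n = 6/√9 = 2.0000
z = (x̄−μ₀)/SE = (28.33−24)/2.0000 = 2.1650
p-value (one-sided, H₁ greater) = 0.01519
At α=0.1: p < α → reject H₀

reject H₀: yes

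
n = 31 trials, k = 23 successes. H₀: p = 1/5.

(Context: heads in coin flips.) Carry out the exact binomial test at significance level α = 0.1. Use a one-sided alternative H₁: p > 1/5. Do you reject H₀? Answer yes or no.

Exact binomial: n=31, k=23, p₀=1/5=0.2000
P(X≥23) from Σ C(n,i)·p₀^i·(1−p₀)^(n−i)
p-value (one-sided, H₁ greater) = 0.00000
At α=0.1: p < α → reject H₀

reject H₀: yes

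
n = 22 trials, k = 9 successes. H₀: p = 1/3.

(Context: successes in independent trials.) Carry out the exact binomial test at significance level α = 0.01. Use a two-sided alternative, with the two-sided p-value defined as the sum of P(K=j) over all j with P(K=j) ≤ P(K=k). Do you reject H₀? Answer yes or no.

reject H₀: no

Exact binomial: n=22, k=9, p₀=1/3=0.3333
P(X=j) = C(n,j)·p₀^j·(1−p₀)^(n−j); p = Σ P(X=j) over j with P(X=j) ≤ P(X=9)
p-value (two-sided) = 0.49915
At α=0.01: p ≥ α → fail to reject H₀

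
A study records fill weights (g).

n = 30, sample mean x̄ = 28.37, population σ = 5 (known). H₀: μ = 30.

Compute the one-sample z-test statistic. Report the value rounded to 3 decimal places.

test statistic = -1.786

SE = σ/√n = 5/√30 = 0.9129
z = (x̄−μ₀)/SE = (28.37−30)/0.9129 = -1.7856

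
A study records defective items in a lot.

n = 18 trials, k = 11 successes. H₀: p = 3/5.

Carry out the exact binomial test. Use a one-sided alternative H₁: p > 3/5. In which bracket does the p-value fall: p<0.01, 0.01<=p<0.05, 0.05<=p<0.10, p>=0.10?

p-value bracket: p>=0.10

Exact binomial: n=18, k=11, p₀=3/5=0.6000
P(X≥11) from Σ C(n,i)·p₀^i·(1−p₀)^(n−i)
p-value (one-sided, H₁ greater) = 0.56344
→ bracket: p>=0.10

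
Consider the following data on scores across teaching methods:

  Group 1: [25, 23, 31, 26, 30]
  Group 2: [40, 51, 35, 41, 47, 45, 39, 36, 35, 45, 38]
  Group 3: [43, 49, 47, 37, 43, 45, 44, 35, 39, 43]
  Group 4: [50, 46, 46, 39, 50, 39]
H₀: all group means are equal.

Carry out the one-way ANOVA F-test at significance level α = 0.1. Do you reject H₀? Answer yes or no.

reject H₀: yes

Group means [27.00, 41.09, 42.50, 45.00], grand mean 40.062
SSB = Σnᵢ(x̄ᵢ−x̄)² = 1070.466; SSW = ΣΣ(x−x̄ᵢ)² = 619.409
MSB = 1070.466/3 = 356.8220; MSW = 619.409/28 = 22.1218
F = MSB/MSW = 16.1299
df = (3, 28)
p-value (upper-tail) = 0.00000
At α=0.1: p < α → reject H₀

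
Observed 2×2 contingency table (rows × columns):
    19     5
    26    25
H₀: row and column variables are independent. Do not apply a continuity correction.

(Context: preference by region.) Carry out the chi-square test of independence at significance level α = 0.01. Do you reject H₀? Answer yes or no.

Row totals [24, 51], col totals [45, 30], n=75
χ² = (19−14.40)²/14.40 + (5−9.60)²/9.60 + (26−30.60)²/30.60 + (25−20.40)²/20.40 = 5.4024
df = 1
p-value (upper-tail) = 0.02011
At α=0.01: p ≥ α → fail to reject H₀

reject H₀: no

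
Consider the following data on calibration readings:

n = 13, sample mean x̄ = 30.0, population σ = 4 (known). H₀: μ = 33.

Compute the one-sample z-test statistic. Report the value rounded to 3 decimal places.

SE = σ/√n = 4/√13 = 1.1094
z = (x̄−μ₀)/SE = (30.0−33)/1.1094 = -2.7042

test statistic = -2.704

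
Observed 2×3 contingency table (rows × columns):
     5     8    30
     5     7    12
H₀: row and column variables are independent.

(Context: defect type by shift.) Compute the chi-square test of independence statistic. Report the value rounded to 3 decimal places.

test statistic = 2.602

Row totals [43, 24], col totals [10, 15, 42], n=67
χ² = (5−6.42)²/6.42 + (8−9.63)²/9.63 + (30−26.96)²/26.96 + (5−3.58)²/3.58 + (7−5.37)²/5.37 + (12−15.04)²/15.04 = 2.6022
df = 2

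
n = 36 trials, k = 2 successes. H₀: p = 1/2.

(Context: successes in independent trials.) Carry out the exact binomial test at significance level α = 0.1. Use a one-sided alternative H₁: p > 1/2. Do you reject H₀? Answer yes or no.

Exact binomial: n=36, k=2, p₀=1/2=0.5000
P(X≥2) from Σ C(n,i)·p₀^i·(1−p₀)^(n−i)
p-value (one-sided, H₁ greater) = 1.00000
At α=0.1: p ≥ α → fail to reject H₀

reject H₀: no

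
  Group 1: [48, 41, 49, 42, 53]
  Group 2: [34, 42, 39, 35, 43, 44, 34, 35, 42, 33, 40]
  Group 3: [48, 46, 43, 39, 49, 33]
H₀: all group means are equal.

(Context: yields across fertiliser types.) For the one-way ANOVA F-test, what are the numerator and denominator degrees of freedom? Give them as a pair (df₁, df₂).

degrees of freedom = [2, 19]

k = 3 groups, N = 22 total
df = (k−1, N−k) = (3−1, 22−3) = (2, 19)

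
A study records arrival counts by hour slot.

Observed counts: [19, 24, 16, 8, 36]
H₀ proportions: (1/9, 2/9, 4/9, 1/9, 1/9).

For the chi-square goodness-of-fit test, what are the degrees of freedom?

degrees of freedom = 4

df = k − 1 = 5 − 1 = 4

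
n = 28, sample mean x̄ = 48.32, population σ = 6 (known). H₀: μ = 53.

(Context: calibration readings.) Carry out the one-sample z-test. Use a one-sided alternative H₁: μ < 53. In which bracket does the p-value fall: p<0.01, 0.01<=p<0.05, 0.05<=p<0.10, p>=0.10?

SE = σ/√n = 6/√28 = 1.1339
z = (x̄−μ₀)/SE = (48.32−53)/1.1339 = -4.1274
p-value (one-sided, H₁ less) = 0.00002
→ bracket: p<0.01

p-value bracket: p<0.01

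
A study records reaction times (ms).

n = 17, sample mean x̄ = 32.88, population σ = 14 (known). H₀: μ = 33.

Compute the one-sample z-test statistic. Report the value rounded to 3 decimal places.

SE = σ/√n = 14/√17 = 3.3955
z = (x̄−μ₀)/SE = (32.88−33)/3.3955 = -0.0353

test statistic = -0.035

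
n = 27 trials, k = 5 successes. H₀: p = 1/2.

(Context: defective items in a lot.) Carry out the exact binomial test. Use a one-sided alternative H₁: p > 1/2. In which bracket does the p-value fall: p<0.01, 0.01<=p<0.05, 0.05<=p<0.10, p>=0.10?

Exact binomial: n=27, k=5, p₀=1/2=0.5000
P(X≥5) from Σ C(n,i)·p₀^i·(1−p₀)^(n−i)
p-value (one-sided, H₁ greater) = 0.99984
→ bracket: p>=0.10

p-value bracket: p>=0.10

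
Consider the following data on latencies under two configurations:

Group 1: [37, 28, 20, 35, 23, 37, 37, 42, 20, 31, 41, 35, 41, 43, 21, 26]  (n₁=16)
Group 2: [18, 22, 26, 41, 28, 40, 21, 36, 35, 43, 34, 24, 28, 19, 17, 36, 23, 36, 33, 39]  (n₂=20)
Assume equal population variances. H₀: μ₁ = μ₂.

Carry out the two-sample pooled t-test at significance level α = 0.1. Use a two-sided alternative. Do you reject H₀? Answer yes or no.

x̄₁=32.312, s₁=8.236, n₁=16
x̄₂=29.950, s₂=8.325, n₂=20
s_p² = [15·8.236² + 19·8.325²]/34 = 68.6585
SE = √(s_p²·(1/16+1/20)) = 2.7792
t = (32.312−29.950)/2.7792 = 0.8501
df = 34
p-value (two-sided) = 0.40124
At α=0.1: p ≥ α → fail to reject H₀

reject H₀: no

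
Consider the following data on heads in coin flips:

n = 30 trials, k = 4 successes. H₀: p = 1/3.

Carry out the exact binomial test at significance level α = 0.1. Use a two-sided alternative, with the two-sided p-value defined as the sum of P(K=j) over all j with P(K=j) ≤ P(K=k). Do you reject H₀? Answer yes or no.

reject H₀: yes

Exact binomial: n=30, k=4, p₀=1/3=0.3333
P(X=j) = C(n,j)·p₀^j·(1−p₀)^(n−j); p = Σ P(X=j) over j with P(X=j) ≤ P(X=4)
p-value (two-sided) = 0.01945
At α=0.1: p < α → reject H₀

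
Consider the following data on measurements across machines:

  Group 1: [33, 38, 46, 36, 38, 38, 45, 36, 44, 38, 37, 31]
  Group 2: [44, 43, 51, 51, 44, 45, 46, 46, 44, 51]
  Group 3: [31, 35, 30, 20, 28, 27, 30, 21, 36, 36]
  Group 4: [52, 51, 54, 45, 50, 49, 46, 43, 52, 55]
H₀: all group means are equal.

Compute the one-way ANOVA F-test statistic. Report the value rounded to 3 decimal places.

Group means [38.33, 46.50, 29.40, 49.70], grand mean 40.857
SSB = Σnᵢ(x̄ᵢ−x̄)² = 2489.476; SSW = ΣΣ(x−x̄ᵢ)² = 753.667
MSB = 2489.476/3 = 829.8254; MSW = 753.667/38 = 19.8333
F = MSB/MSW = 41.8399
df = (3, 38)

test statistic = 41.840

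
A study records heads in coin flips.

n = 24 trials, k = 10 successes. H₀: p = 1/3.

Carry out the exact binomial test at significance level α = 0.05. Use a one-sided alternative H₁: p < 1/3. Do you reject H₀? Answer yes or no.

reject H₀: no

Exact binomial: n=24, k=10, p₀=1/3=0.3333
P(X≤10) from Σ C(n,i)·p₀^i·(1−p₀)^(n−i)
p-value (one-sided, H₁ less) = 0.85994
At α=0.05: p ≥ α → fail to reject H₀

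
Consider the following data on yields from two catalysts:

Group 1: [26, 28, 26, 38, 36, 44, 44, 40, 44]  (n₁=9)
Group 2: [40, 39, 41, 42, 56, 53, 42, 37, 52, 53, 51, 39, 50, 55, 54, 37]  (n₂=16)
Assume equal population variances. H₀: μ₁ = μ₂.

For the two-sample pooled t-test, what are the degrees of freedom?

df = n₁ + n₂ − 2 = 9 + 16 − 2 = 23

degrees of freedom = 23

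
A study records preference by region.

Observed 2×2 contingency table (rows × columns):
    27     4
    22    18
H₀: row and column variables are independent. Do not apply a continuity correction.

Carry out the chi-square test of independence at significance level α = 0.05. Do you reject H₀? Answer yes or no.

Row totals [31, 40], col totals [49, 22], n=71
χ² = (27−21.39)²/21.39 + (4−9.61)²/9.61 + (22−27.61)²/27.61 + (18−12.39)²/12.39 = 8.4136
df = 1
p-value (upper-tail) = 0.00372
At α=0.05: p < α → reject H₀

reject H₀: yes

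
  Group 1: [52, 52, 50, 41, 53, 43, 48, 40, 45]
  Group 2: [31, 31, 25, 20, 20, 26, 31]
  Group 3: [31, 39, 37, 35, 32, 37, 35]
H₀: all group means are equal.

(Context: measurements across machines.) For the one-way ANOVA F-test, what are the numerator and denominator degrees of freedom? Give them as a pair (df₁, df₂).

degrees of freedom = [2, 20]

k = 3 groups, N = 23 total
df = (k−1, N−k) = (3−1, 23−3) = (2, 20)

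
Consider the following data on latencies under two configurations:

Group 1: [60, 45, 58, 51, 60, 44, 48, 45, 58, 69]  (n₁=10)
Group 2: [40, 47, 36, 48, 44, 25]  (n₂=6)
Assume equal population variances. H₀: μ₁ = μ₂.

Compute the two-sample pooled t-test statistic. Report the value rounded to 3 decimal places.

test statistic = 3.153

x̄₁=53.800, s₁=8.404, n₁=10
x̄₂=40.000, s₂=8.602, n₂=6
s_p² = [9·8.404² + 5·8.602²]/14 = 71.8286
SE = √(s_p²·(1/10+1/6)) = 4.3766
t = (53.800−40.000)/4.3766 = 3.1532
df = 14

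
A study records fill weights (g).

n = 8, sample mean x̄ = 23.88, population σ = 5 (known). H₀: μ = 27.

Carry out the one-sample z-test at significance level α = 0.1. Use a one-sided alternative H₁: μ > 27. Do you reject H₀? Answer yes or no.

reject H₀: no

SE = σ/√n = 5/√8 = 1.7678
z = (x̄−μ₀)/SE = (23.88−27)/1.7678 = -1.7649
p-value (one-sided, H₁ greater) = 0.96121
At α=0.1: p ≥ α → fail to reject H₀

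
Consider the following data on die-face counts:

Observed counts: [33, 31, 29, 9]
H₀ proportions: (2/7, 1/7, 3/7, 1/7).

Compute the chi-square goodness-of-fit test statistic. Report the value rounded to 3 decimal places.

test statistic = 26.116

n = 102; E_i = n·p_i = [29.14, 14.57, 43.71, 14.57]
χ² = (33−29.14)²/29.14 + (31−14.57)²/14.57 + (29−43.71)²/43.71 + (9−14.57)²/14.57 = 26.1160
df = 3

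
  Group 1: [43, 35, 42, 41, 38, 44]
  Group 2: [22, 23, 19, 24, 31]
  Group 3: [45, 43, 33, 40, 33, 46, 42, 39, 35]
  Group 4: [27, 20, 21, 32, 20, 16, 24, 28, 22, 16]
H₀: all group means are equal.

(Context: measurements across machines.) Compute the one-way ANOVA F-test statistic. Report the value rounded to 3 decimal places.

Group means [40.50, 23.80, 39.56, 22.60], grand mean 31.467
SSB = Σnᵢ(x̄ᵢ−x̄)² = 2158.544; SSW = ΣΣ(x−x̄ᵢ)² = 574.922
MSB = 2158.544/3 = 719.5148; MSW = 574.922/26 = 22.1124
F = MSB/MSW = 32.5390
df = (3, 26)

test statistic = 32.539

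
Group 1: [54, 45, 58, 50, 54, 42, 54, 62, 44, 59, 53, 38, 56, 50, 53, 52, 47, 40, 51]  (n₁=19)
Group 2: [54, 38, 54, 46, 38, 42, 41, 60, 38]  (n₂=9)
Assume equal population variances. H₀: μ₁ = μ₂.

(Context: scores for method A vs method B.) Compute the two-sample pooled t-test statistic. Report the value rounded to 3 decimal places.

x̄₁=50.632, s₁=6.525, n₁=19
x̄₂=45.667, s₂=8.337, n₂=9
s_p² = [18·6.525² + 8·8.337²]/26 = 50.8623
SE = √(s_p²·(1/19+1/9)) = 2.8859
t = (50.632−45.667)/2.8859 = 1.7204
df = 26

test statistic = 1.720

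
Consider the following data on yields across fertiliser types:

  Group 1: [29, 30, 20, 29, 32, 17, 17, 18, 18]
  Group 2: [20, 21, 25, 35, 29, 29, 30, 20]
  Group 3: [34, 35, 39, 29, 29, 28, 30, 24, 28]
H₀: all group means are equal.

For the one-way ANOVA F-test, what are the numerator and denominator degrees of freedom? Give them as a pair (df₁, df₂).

k = 3 groups, N = 26 total
df = (k−1, N−k) = (3−1, 26−3) = (2, 23)

degrees of freedom = [2, 23]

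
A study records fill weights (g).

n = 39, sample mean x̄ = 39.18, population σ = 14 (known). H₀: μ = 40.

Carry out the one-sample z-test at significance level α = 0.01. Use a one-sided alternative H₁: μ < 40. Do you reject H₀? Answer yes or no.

reject H₀: no

SE = σ/√n = 14/√39 = 2.2418
z = (x̄−μ₀)/SE = (39.18−40)/2.2418 = -0.3658
p-value (one-sided, H₁ less) = 0.35727
At α=0.01: p ≥ α → fail to reject H₀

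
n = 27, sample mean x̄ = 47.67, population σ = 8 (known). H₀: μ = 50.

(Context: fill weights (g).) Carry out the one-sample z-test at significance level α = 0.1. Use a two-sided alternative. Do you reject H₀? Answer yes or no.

reject H₀: no

SE = σ/√n = 8/√27 = 1.5396
z = (x̄−μ₀)/SE = (47.67−50)/1.5396 = -1.5134
p-value (two-sided) = 0.13018
At α=0.1: p ≥ α → fail to reject H₀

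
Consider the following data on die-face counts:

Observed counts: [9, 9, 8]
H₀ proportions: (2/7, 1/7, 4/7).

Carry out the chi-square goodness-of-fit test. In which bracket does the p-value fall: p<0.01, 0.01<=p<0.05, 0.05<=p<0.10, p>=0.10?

n = 26; E_i = n·p_i = [7.43, 3.71, 14.86]
χ² = (9−7.43)²/7.43 + (9−3.71)²/3.71 + (8−14.86)²/14.86 = 11.0192
df = 2
p-value (upper-tail) = 0.00405
→ bracket: p<0.01

p-value bracket: p<0.01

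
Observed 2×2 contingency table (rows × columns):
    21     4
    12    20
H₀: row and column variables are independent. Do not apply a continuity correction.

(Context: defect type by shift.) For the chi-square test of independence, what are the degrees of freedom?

degrees of freedom = 1

df = (r−1)(c−1) = (2−1)·(2−1) = 1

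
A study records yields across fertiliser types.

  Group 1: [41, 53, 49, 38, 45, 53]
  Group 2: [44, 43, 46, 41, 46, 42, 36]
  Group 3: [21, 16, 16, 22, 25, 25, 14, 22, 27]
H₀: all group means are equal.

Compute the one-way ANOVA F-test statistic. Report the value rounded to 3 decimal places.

test statistic = 65.041

Group means [46.50, 42.57, 20.89], grand mean 34.773
SSB = Σnᵢ(x̄ᵢ−x̄)² = 2985.760; SSW = ΣΣ(x−x̄ᵢ)² = 436.103
MSB = 2985.760/2 = 1492.8802; MSW = 436.103/19 = 22.9528
F = MSB/MSW = 65.0413
df = (2, 19)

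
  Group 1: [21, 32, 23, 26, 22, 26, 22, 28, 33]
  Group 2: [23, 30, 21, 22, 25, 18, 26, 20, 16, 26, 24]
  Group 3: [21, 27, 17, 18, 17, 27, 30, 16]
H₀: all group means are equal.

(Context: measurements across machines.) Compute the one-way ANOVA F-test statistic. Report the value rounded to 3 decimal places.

test statistic = 1.993

Group means [25.89, 22.82, 21.62], grand mean 23.464
SSB = Σnᵢ(x̄ᵢ−x̄)² = 84.564; SSW = ΣΣ(x−x̄ᵢ)² = 530.400
MSB = 84.564/2 = 42.2820; MSW = 530.400/25 = 21.2160
F = MSB/MSW = 1.9929
df = (2, 25)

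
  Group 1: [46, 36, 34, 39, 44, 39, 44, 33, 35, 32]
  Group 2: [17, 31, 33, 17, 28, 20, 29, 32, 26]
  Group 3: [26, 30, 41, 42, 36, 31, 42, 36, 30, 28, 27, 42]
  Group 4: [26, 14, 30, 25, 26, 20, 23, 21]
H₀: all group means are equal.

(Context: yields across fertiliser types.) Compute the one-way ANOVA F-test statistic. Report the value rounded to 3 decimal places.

Group means [38.20, 25.89, 34.25, 23.12], grand mean 31.051
SSB = Σnᵢ(x̄ᵢ−x̄)² = 1376.284; SSW = ΣΣ(x−x̄ᵢ)² = 1151.614
MSB = 1376.284/3 = 458.7612; MSW = 1151.614/35 = 32.9033
F = MSB/MSW = 13.9427
df = (3, 35)

test statistic = 13.943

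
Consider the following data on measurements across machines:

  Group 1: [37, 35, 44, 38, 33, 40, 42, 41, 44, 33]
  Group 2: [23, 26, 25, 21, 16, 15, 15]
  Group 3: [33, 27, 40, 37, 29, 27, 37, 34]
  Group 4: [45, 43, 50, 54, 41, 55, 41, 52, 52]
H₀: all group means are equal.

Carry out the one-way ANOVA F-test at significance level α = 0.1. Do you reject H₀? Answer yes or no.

reject H₀: yes

Group means [38.70, 20.14, 33.00, 48.11], grand mean 36.029
SSB = Σnᵢ(x̄ᵢ−x̄)² = 3225.125; SSW = ΣΣ(x−x̄ᵢ)² = 715.846
MSB = 3225.125/3 = 1075.0415; MSW = 715.846/30 = 23.8615
F = MSB/MSW = 45.0533
df = (3, 30)
p-value (upper-tail) = 0.00000
At α=0.1: p < α → reject H₀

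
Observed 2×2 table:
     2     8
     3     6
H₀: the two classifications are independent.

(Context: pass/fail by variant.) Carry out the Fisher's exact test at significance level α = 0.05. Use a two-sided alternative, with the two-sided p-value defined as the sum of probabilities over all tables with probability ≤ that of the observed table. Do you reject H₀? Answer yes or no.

reject H₀: no

Margins: r₁=10, r₂=9, c₁=5, c₂=14, n=19
p_obs = C(10,2)·C(9,3)/C(19,5); sum pmf over tables with pmf ≤ p_obs
p-value (two-sided) = 0.62848
At α=0.05: p ≥ α → fail to reject H₀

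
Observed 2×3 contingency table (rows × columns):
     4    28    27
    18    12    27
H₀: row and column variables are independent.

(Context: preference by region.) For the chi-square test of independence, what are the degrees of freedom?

degrees of freedom = 2

df = (r−1)(c−1) = (2−1)·(3−1) = 2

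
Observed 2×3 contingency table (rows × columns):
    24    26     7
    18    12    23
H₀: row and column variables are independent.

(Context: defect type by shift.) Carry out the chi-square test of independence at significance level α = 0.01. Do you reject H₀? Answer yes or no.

reject H₀: yes

Row totals [57, 53], col totals [42, 38, 30], n=110
χ² = (24−21.76)²/21.76 + (26−19.69)²/19.69 + (7−15.55)²/15.55 + (18−20.24)²/20.24 + (12−18.31)²/18.31 + (23−14.45)²/14.45 = 14.4220
df = 2
p-value (upper-tail) = 0.00074
At α=0.01: p < α → reject H₀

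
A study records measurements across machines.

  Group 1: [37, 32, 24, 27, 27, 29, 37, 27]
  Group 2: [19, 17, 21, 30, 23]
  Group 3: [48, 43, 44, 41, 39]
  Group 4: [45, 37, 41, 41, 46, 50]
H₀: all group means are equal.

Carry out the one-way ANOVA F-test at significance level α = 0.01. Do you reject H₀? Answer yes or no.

reject H₀: yes

Group means [30.00, 22.00, 43.00, 43.33], grand mean 34.375
SSB = Σnᵢ(x̄ᵢ−x̄)² = 1772.292; SSW = ΣΣ(x−x̄ᵢ)² = 417.333
MSB = 1772.292/3 = 590.7639; MSW = 417.333/20 = 20.8667
F = MSB/MSW = 28.3114
df = (3, 20)
p-value (upper-tail) = 0.00000
At α=0.01: p < α → reject H₀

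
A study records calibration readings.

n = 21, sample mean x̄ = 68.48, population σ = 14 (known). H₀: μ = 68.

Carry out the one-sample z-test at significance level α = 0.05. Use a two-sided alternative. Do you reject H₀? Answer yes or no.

reject H₀: no

SE = σ/√n = 14/√21 = 3.0551
z = (x̄−μ₀)/SE = (68.48−68)/3.0551 = 0.1571
p-value (two-sided) = 0.87515
At α=0.05: p ≥ α → fail to reject H₀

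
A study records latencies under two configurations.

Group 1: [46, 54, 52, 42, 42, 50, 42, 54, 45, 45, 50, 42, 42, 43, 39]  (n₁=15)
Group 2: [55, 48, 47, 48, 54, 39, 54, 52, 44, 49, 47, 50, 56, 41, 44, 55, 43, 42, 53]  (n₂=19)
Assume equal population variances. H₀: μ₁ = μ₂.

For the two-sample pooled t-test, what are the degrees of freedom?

df = n₁ + n₂ − 2 = 15 + 19 − 2 = 32

degrees of freedom = 32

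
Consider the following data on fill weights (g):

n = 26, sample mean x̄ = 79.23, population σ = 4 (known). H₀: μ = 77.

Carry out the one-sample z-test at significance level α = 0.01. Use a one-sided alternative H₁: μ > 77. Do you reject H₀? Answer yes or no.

reject H₀: yes

SE = σ/√n = 4/√26 = 0.7845
z = (x̄−μ₀)/SE = (79.23−77)/0.7845 = 2.8427
p-value (one-sided, H₁ greater) = 0.00224
At α=0.01: p < α → reject H₀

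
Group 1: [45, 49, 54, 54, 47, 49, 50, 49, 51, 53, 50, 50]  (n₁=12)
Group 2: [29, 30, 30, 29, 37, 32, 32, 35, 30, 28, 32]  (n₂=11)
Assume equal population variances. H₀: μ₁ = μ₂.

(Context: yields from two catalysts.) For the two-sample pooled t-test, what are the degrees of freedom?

degrees of freedom = 21

df = n₁ + n₂ − 2 = 12 + 11 − 2 = 21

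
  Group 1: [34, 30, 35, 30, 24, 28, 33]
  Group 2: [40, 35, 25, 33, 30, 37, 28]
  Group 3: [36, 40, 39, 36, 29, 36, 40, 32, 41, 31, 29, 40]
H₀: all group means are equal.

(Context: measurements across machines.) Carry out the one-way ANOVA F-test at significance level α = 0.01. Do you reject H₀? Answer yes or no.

reject H₀: no

Group means [30.57, 32.57, 35.75], grand mean 33.500
SSB = Σnᵢ(x̄ᵢ−x̄)² = 126.821; SSW = ΣΣ(x−x̄ᵢ)² = 473.679
MSB = 126.821/2 = 63.4107; MSW = 473.679/23 = 20.5947
F = MSB/MSW = 3.0790
df = (2, 23)
p-value (upper-tail) = 0.06534
At α=0.01: p ≥ α → fail to reject H₀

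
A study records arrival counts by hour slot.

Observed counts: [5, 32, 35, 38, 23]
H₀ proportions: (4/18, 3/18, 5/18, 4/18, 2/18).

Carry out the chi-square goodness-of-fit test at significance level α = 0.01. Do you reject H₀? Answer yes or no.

n = 133; E_i = n·p_i = [29.56, 22.17, 36.94, 29.56, 14.78]
χ² = (5−29.56)²/29.56 + (32−22.17)²/22.17 + (35−36.94)²/36.94 + (38−29.56)²/29.56 + (23−14.78)²/14.78 = 31.8534
df = 4
p-value (upper-tail) = 0.00000
At α=0.01: p < α → reject H₀

reject H₀: yes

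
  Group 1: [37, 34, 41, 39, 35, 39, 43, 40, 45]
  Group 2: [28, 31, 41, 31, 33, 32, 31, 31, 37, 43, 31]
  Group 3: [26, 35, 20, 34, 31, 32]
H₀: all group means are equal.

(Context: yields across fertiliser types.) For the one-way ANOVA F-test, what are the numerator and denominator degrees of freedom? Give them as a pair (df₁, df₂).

k = 3 groups, N = 26 total
df = (k−1, N−k) = (3−1, 26−3) = (2, 23)

degrees of freedom = [2, 23]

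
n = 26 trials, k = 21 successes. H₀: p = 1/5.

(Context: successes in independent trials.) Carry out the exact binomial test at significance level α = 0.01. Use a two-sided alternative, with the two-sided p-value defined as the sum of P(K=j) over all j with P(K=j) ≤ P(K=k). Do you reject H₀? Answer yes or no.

Exact binomial: n=26, k=21, p₀=1/5=0.2000
P(X=j) = C(n,j)·p₀^j·(1−p₀)^(n−j); p = Σ P(X=j) over j with P(X=j) ≤ P(X=21)
p-value (two-sided) = 0.00000
At α=0.01: p < α → reject H₀

reject H₀: yes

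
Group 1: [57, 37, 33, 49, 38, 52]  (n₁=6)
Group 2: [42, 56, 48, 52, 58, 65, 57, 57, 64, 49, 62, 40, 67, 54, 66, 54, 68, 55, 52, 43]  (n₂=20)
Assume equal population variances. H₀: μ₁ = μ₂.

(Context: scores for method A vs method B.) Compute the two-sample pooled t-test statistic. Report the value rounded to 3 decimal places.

test statistic = -2.770

x̄₁=44.333, s₁=9.626, n₁=6
x̄₂=55.450, s₂=8.338, n₂=20
s_p² = [5·9.626² + 19·8.338²]/24 = 74.3451
SE = √(s_p²·(1/6+1/20)) = 4.0135
t = (44.333−55.450)/4.0135 = -2.7698
df = 24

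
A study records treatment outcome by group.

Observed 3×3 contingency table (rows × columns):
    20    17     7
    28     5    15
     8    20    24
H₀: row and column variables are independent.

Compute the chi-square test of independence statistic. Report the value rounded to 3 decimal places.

test statistic = 28.056

Row totals [44, 48, 52], col totals [56, 42, 46], n=144
χ² = (20−17.11)²/17.11 + (17−12.83)²/12.83 + (7−14.06)²/14.06 + (28−18.67)²/18.67 + (5−14.00)²/14.00 + (15−15.33)²/15.33 + (8−20.22)²/20.22 + (20−15.17)²/15.17 + (24−16.61)²/16.61 = 28.0559
df = 4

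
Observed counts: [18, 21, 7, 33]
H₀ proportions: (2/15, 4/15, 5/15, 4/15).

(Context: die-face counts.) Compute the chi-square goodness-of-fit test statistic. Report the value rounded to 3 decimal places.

test statistic = 26.247

n = 79; E_i = n·p_i = [10.53, 21.07, 26.33, 21.07]
χ² = (18−10.53)²/10.53 + (21−21.07)²/21.07 + (7−26.33)²/26.33 + (33−21.07)²/21.07 = 26.2468
df = 3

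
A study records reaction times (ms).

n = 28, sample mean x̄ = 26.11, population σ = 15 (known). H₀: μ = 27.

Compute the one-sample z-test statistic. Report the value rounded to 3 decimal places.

test statistic = -0.314

SE = σ/√n = 15/√28 = 2.8347
z = (x̄−μ₀)/SE = (26.11−27)/2.8347 = -0.3140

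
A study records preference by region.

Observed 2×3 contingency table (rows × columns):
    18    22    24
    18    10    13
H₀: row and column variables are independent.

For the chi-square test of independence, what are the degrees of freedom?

degrees of freedom = 2

df = (r−1)(c−1) = (2−1)·(3−1) = 2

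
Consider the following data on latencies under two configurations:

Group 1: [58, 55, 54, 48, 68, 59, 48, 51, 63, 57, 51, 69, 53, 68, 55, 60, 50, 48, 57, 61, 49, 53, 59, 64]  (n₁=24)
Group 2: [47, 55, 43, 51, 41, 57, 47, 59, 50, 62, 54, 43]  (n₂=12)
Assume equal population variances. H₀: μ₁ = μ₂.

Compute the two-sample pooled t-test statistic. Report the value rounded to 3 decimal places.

x̄₁=56.583, s₁=6.520, n₁=24
x̄₂=50.750, s₂=6.784, n₂=12
s_p² = [23·6.520² + 11·6.784²]/34 = 43.6495
SE = √(s_p²·(1/24+1/12)) = 2.3358
t = (56.583−50.750)/2.3358 = 2.4973
df = 34

test statistic = 2.497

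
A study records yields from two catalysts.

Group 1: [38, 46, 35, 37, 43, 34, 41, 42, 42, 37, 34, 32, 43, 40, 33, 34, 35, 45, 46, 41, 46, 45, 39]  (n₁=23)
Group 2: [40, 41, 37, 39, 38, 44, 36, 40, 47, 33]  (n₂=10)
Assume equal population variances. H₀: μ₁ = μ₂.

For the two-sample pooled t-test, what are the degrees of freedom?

degrees of freedom = 31

df = n₁ + n₂ − 2 = 23 + 10 − 2 = 31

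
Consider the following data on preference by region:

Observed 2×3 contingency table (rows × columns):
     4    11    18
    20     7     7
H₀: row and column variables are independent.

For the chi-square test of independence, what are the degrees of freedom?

df = (r−1)(c−1) = (2−1)·(3−1) = 2

degrees of freedom = 2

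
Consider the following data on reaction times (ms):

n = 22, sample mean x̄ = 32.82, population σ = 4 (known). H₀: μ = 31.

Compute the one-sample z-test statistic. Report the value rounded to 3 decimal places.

SE = σ/√n = 4/√22 = 0.8528
z = (x̄−μ₀)/SE = (32.82−31)/0.8528 = 2.1341

test statistic = 2.134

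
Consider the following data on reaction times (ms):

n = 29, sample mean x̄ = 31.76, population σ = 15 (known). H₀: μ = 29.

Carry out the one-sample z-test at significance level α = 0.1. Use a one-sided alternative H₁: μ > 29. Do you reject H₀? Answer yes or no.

SE = σ/√n = 15/√29 = 2.7854
z = (x̄−μ₀)/SE = (31.76−29)/2.7854 = 0.9909
p-value (one-sided, H₁ greater) = 0.16087
At α=0.1: p ≥ α → fail to reject H₀

reject H₀: no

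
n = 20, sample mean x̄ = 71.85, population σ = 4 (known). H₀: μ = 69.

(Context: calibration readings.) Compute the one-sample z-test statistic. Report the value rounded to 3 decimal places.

SE = σ/√n = 4/√20 = 0.8944
z = (x̄−μ₀)/SE = (71.85−69)/0.8944 = 3.1864

test statistic = 3.186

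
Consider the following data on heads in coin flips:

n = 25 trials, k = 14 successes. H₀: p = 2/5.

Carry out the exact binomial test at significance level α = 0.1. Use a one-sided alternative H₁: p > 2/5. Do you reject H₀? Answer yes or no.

Exact binomial: n=25, k=14, p₀=2/5=0.4000
P(X≥14) from Σ C(n,i)·p₀^i·(1−p₀)^(n−i)
p-value (one-sided, H₁ greater) = 0.07780
At α=0.1: p < α → reject H₀

reject H₀: yes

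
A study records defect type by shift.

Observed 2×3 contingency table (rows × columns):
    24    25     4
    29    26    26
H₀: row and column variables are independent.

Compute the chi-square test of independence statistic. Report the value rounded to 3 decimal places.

test statistic = 11.266

Row totals [53, 81], col totals [53, 51, 30], n=134
χ² = (24−20.96)²/20.96 + (25−20.17)²/20.17 + (4−11.87)²/11.87 + (29−32.04)²/32.04 + (26−30.83)²/30.83 + (26−18.13)²/18.13 = 11.2658
df = 2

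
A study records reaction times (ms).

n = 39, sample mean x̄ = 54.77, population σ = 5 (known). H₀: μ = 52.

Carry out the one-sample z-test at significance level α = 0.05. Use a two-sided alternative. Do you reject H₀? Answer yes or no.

reject H₀: yes

SE = σ/√n = 5/√39 = 0.8006
z = (x̄−μ₀)/SE = (54.77−52)/0.8006 = 3.4597
p-value (two-sided) = 0.00054
At α=0.05: p < α → reject H₀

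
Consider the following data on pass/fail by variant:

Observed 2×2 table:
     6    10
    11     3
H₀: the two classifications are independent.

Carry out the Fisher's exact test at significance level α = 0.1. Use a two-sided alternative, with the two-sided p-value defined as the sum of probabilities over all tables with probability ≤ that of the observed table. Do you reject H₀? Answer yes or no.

reject H₀: yes

Margins: r₁=16, r₂=14, c₁=17, c₂=13, n=30
p_obs = C(16,6)·C(14,11)/C(30,17); sum pmf over tables with pmf ≤ p_obs
p-value (two-sided) = 0.03293
At α=0.1: p < α → reject H₀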